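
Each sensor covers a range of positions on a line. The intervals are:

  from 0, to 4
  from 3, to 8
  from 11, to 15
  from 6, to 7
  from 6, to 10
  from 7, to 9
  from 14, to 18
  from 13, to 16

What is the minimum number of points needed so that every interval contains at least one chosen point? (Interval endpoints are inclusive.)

By right end: [0,4]  [6,7]  [3,8]  [7,9]  [6,10]  [11,15]  [13,16]  [14,18]
[0,4] uncovered → point at 4; [6,7] uncovered → point at 7; [11,15] uncovered → point at 15.
Points: 4, 7, 15 (3 total).

3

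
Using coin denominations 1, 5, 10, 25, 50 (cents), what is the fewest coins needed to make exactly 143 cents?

Greedy: take as many of the largest coin as possible, then repeat with the remainder.
143 = 2×50 + 1×25 + 1×10 + 1×5 + 3×1
Total coins = 2 + 1 + 1 + 1 + 3 = 8

8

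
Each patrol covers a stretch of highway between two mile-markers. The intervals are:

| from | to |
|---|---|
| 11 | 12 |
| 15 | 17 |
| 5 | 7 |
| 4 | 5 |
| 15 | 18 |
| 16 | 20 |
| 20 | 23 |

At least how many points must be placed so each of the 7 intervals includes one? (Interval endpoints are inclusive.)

4

Sorted: [4,5] [5,7] [11,12] [15,17] [15,18] [16,20] [20,23]
{[4,5],[5,7]} hit by 5; {[11,12]} hit by 12; {[15,17],[15,18],[16,20]} hit by 17; {[20,23]} hit by 23.
Points: 5, 12, 17, 23 (4 total).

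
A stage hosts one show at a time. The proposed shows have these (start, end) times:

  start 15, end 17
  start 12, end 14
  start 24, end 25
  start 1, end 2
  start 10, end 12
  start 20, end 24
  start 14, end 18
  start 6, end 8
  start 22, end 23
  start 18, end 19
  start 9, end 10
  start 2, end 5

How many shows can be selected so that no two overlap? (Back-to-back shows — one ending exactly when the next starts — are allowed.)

10

Sorted by end: (1,2)  (2,5)  (6,8)  (9,10)  (10,12)  (12,14)  (15,17)  (14,18)  (18,19)  (22,23)  (20,24)  (24,25)
take (1,2); take (2,5); take (6,8); take (9,10); take (10,12); take (12,14); take (15,17); take (18,19); take (22,23); take (24,25).
Selected 10 shows.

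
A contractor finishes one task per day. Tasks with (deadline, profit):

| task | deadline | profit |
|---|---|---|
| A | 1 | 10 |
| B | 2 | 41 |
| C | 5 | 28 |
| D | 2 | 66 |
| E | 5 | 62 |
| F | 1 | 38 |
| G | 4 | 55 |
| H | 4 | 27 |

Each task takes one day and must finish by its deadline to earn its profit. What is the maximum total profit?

252

Take jobs in profit order; each goes to the latest open slot no later than its deadline.
By profit: D(d2,66), E(d5,62), G(d4,55), B(d2,41), F(d1,38), C(d5,28), H(d4,27), A(d1,10)
D→slot 2; E→slot 5; G→slot 4; B→slot 1; F skipped; C→slot 3; H skipped; A skipped.
Profit = 41 + 66 + 28 + 55 + 62 = 252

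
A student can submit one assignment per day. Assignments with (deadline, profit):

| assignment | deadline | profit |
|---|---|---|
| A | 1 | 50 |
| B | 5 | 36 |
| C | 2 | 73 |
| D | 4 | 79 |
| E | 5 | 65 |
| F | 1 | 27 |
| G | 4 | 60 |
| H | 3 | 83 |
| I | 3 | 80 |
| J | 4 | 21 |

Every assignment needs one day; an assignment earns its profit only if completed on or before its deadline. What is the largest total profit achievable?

380

Take jobs in profit order; each goes to the latest open slot no later than its deadline.
Profit order: H=83 I=80 D=79 C=73 E=65 G=60 A=50 B=36 F=27 J=21
Assign: H→slot 3, I→slot 2, D→slot 4, C→slot 1, E→slot 5, G skipped, A skipped, B skipped, F skipped, J skipped.
Slots: [1:C] [2:I] [3:H] [4:D] [5:E]
Profit = 73 + 80 + 83 + 79 + 65 = 380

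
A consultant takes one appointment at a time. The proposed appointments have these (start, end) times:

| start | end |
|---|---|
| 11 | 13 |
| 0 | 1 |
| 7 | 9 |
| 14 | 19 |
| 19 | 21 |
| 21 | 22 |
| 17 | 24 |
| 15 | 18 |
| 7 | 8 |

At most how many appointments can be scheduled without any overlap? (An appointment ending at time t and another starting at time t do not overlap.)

Greedy by earliest finish: after sorting by end time, pick each interval compatible with the last pick.
Sorted by end: (0,1)  (7,8)  (7,9)  (11,13)  (15,18)  (14,19)  (19,21)  (21,22)  (17,24)
take (0,1); take (7,8); take (11,13); take (15,18); skip (14,19); take (19,21); take (21,22).
Selected 6 appointments.

6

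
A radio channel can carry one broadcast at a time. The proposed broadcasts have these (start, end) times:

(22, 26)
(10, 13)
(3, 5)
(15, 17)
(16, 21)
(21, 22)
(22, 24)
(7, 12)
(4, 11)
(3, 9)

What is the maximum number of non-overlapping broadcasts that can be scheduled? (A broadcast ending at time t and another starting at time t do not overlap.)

5

Sort by end time and greedily take each interval whose start is ≥ the last chosen end.
Sorted by end: (3,5)  (3,9)  (4,11)  (7,12)  (10,13)  (15,17)  (16,21)  (21,22)  (22,24)  (22,26)
take (3,5); take (7,12); skip (10,13); take (15,17); take (21,22); take (22,24).
Selected 5 broadcasts.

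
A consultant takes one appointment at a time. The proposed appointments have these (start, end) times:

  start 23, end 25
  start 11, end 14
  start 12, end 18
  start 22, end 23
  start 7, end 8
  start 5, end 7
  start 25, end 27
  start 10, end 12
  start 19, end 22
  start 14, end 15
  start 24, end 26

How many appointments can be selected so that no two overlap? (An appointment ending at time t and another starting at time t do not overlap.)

8

Order by finish time; keep every interval that doesn't clash with the previous kept one.
Sorted by end: (5,7)  (7,8)  (10,12)  (11,14)  (14,15)  (12,18)  (19,22)  (22,23)  (23,25)  (24,26)  (25,27)
take (5,7); take (7,8); take (10,12); take (14,15); skip (12,18); take (19,22); take (22,23); take (23,25); skip (24,26); take (25,27).
Selected 8 appointments.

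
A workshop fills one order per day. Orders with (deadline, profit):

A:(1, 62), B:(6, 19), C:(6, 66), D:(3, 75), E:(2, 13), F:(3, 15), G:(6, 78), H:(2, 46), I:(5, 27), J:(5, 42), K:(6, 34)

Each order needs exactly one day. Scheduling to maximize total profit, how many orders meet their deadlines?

Sort by profit descending; place each in the latest free slot ≤ its deadline.
By profit: G(d6,78), D(d3,75), C(d6,66), A(d1,62), H(d2,46), J(d5,42), K(d6,34), I(d5,27), B(d6,19), F(d3,15), E(d2,13)
G→slot 6; D→slot 3; C→slot 5; A→slot 1; H→slot 2; J→slot 4; K skipped; I skipped; B skipped; F skipped; E skipped.
6 of 11 scheduled.

6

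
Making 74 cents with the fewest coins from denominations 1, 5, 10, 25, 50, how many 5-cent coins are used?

0

74 − 1×50→24 − 2×10→4 − 4×1→0
Count of 5: 0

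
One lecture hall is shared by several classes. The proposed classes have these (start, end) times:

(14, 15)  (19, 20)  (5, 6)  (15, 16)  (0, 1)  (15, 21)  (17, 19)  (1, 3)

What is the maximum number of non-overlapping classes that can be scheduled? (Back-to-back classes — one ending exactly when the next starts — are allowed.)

Order by finish time; keep every interval that doesn't clash with the previous kept one.
Sorted by end: (0,1)  (1,3)  (5,6)  (14,15)  (15,16)  (17,19)  (19,20)  (15,21)
take (0,1); take (1,3); take (5,6); take (14,15); take (15,16); take (17,19); take (19,20).
Selected 7 classes.

7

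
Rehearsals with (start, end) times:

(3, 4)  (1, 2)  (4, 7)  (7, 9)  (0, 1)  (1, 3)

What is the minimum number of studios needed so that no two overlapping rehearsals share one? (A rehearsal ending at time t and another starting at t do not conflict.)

The answer is the maximum number of intervals overlapping at any instant.
Events (time:±→running): 0:+→1 1:-→0 1:+→1 1:+→2 … peak 2.

2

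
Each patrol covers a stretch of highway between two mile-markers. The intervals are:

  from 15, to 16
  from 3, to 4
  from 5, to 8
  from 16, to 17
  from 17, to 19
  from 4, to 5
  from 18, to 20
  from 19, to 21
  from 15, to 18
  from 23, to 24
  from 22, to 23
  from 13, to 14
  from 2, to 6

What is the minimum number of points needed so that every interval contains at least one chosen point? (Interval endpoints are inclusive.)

6

By right end: [3,4]  [4,5]  [2,6]  [5,8]  [13,14]  [15,16]  [16,17]  [15,18]  [17,19]  [18,20]  [19,21]  [22,23]  [23,24]
[3,4] uncovered → point at 4; [5,8] uncovered → point at 8; [13,14] uncovered → point at 14; [15,16] uncovered → point at 16; [17,19] uncovered → point at 19; [22,23] uncovered → point at 23.
Points: 4, 8, 14, 16, 19, 23 (6 total).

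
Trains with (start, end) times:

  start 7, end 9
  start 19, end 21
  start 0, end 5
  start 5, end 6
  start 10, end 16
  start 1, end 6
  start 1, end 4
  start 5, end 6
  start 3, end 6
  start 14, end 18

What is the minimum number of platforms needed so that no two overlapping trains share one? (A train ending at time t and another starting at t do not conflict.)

4

Events (time:±→running): 0:+→1 1:+→2 1:+→3 3:+→4 … peak 4.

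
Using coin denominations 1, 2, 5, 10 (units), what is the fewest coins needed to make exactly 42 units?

42 = 4×10 + 1×2
Total coins = 4 + 1 = 5

5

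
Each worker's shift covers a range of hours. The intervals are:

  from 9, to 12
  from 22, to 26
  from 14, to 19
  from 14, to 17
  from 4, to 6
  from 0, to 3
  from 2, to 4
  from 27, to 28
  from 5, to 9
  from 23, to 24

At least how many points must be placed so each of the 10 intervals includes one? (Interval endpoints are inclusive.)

6

Sorted: [0,3] [2,4] [4,6] [5,9] [9,12] [14,17] [14,19] [23,24] [22,26] [27,28]
{[0,3],[2,4]} hit by 3; {[4,6],[5,9]} hit by 6; {[9,12]} hit by 12; {[14,17],[14,19]} hit by 17; {[23,24],[22,26]} hit by 24; {[27,28]} hit by 28.
Points: 3, 6, 12, 17, 24, 28 (6 total).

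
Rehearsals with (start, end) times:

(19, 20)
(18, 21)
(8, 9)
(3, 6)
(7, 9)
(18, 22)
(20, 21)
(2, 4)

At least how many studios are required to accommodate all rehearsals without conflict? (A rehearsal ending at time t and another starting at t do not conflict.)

Count concurrent intervals with a sweep; the peak is the room count.
starts: [2, 3, 7, 8, 18, 18, 19, 20]
ends:   [4, 6, 9, 9, 20, 21, 21, 22]
s2→1 s3→2 e4→1 e6→0 s7→1 s8→2 e9→1 e9→0 s18→1 s18→2 s19→3  — peak 3.

3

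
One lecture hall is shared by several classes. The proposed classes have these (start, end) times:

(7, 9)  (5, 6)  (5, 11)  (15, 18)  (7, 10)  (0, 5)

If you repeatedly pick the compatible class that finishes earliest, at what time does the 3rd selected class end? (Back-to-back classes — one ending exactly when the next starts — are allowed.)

9

Greedy by earliest finish: after sorting by end time, pick each interval compatible with the last pick.
Sorted by end: (0,5)  (5,6)  (7,9)  (7,10)  (5,11)  (15,18)
take (0,5); take (5,6); take (7,9); skip (5,11); take (15,18).
Selected: (0,5) (5,6) (7,9) (15,18)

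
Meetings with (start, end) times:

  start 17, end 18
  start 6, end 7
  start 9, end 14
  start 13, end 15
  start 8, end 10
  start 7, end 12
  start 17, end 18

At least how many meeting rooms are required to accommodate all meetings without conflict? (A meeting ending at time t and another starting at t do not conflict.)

3

starts: [6, 7, 8, 9, 13, 17, 17]
ends:   [7, 10, 12, 14, 15, 18, 18]
s6→1 e7→0 s7→1 s8→2 s9→3  — peak 3.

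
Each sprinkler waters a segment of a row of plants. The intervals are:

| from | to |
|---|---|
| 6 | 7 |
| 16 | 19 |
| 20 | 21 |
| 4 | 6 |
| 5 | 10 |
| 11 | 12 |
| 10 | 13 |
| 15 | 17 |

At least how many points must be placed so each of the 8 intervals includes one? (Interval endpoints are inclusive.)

Sorted: [4,6] [6,7] [5,10] [11,12] [10,13] [15,17] [16,19] [20,21]
{[4,6],[6,7],[5,10]} hit by 6; {[11,12],[10,13]} hit by 12; {[15,17],[16,19]} hit by 17; {[20,21]} hit by 21.
Points: 6, 12, 17, 21 (4 total).

4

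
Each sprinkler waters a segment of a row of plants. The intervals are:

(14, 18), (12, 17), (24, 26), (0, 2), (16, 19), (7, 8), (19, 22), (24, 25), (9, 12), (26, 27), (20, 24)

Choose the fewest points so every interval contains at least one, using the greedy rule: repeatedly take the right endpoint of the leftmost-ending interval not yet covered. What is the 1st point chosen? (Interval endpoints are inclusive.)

2

Sort by right endpoint; whenever an interval is uncovered, place a point at its right end.
By right end: [0,2]  [7,8]  [9,12]  [12,17]  [14,18]  [16,19]  [19,22]  [20,24]  [24,25]  [24,26]  [26,27]
[0,2] uncovered → point at 2; [7,8] uncovered → point at 8; [9,12] uncovered → point at 12; [14,18] uncovered → point at 18; [19,22] uncovered → point at 22; [24,25] uncovered → point at 25; [26,27] uncovered → point at 27.
Points: 2, 8, 12, 18, 22, 25, 27 (7 total).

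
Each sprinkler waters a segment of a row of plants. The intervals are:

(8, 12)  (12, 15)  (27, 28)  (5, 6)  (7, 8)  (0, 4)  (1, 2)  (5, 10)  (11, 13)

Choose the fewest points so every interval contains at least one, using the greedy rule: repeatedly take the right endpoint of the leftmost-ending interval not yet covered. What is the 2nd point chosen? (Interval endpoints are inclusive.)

6

By right end: [1,2]  [0,4]  [5,6]  [7,8]  [5,10]  [8,12]  [11,13]  [12,15]  [27,28]
[1,2] uncovered → point at 2; [5,6] uncovered → point at 6; [7,8] uncovered → point at 8; [11,13] uncovered → point at 13; [27,28] uncovered → point at 28.
Points: 2, 6, 8, 13, 28 (5 total).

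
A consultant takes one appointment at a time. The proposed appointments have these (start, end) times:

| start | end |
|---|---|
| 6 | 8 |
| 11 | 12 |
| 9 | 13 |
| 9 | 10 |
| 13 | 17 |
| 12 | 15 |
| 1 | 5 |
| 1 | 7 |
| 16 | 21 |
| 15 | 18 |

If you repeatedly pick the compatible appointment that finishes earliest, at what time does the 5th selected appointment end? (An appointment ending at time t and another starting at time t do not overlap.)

15

Order by finish time; keep every interval that doesn't clash with the previous kept one.
Sorted by end: (1,5)  (1,7)  (6,8)  (9,10)  (11,12)  (9,13)  (12,15)  (13,17)  (15,18)  (16,21)
take (1,5); take (6,8); take (9,10); take (11,12); take (12,15); take (15,18).
Selected: (1,5) (6,8) (9,10) (11,12) (12,15) (15,18)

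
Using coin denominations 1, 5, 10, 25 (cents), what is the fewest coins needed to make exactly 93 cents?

8

93 − 3×25→18 − 1×10→8 − 1×5→3 − 3×1→0
Total coins = 3 + 1 + 1 + 3 = 8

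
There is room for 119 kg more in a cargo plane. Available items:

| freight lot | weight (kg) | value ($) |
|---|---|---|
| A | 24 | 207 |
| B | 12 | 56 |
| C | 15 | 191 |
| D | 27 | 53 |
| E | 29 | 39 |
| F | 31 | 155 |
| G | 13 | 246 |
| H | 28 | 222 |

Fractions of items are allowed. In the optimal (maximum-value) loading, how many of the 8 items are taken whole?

Ratios (sorted): G 18.92, C 12.73, A 8.62, H 7.93, F 5.00, B 4.67, D 1.96, E 1.34
take G (13 @ 246); take C (15 @ 191); take A (24 @ 207); take H (28 @ 222); take F (31 @ 155); take 8/12 of B → 37.33. Capacity used 119/119.
5 item(s) taken whole; one partial (take 8/12 of B).

5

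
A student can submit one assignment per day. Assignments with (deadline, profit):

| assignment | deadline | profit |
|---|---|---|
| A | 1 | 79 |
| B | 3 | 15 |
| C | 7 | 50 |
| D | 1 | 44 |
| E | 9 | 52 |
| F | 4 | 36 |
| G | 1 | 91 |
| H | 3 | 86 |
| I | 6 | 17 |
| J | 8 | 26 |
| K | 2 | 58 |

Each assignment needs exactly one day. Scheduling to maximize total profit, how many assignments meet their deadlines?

8

Sort by profit descending; place each in the latest free slot ≤ its deadline.
Profit order: G=91 H=86 A=79 K=58 E=52 C=50 D=44 F=36 J=26 I=17 B=15
Assign: G→slot 1, H→slot 3, A skipped, K→slot 2, E→slot 9, C→slot 7, D skipped, F→slot 4, J→slot 8, I→slot 6, B skipped.
Slots: [1:G] [2:K] [3:H] [4:F] [6:I] [7:C] [8:J] [9:E]
8 of 11 scheduled.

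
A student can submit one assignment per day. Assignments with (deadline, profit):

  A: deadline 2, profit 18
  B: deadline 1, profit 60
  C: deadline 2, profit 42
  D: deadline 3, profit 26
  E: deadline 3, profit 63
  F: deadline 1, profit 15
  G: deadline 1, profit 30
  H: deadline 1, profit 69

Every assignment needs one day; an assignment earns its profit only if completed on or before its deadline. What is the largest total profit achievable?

174

Sort by profit descending; place each in the latest free slot ≤ its deadline.
Profit order: H=69 E=63 B=60 C=42 G=30 D=26 A=18 F=15
Assign: H→slot 1, E→slot 3, B skipped, C→slot 2, G skipped, D skipped, A skipped, F skipped.
Slots: [1:H] [2:C] [3:E]
Profit = 69 + 42 + 63 = 174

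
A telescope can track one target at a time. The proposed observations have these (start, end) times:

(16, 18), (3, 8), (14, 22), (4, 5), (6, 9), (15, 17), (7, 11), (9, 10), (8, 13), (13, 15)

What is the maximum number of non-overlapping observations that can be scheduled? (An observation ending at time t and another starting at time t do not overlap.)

Order by finish time; keep every interval that doesn't clash with the previous kept one.
By end time: (4,5), (3,8), (6,9), (9,10), (7,11), (8,13), (13,15), (15,17), (16,18), (14,22).
Pick (4,5); next start ≥ 5 → (6,9); next start ≥ 9 → (9,10); next start ≥ 10 → (13,15); next start ≥ 15 → (15,17).
Selected 5 observations.

5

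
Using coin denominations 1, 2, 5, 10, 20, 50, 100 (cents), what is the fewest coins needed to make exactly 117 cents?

Use the largest denomination that fits, subtract, and repeat.
117 − 1×100→17 − 1×10→7 − 1×5→2 − 1×2→0
Total coins = 1 + 1 + 1 + 1 = 4

4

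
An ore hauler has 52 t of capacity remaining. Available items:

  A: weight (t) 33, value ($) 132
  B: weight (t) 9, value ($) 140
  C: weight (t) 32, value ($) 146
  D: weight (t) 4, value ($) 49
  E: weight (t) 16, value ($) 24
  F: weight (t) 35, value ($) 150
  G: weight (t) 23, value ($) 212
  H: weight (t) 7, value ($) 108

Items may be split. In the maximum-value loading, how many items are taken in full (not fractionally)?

Ratios (sorted): B 15.56, H 15.43, D 12.25, G 9.22, C 4.56, F 4.29, A 4.00, E 1.50
take B (9 @ 140); take H (7 @ 108); take D (4 @ 49); take G (23 @ 212); take 9/32 of C → 41.06. Capacity used 52/52.
4 item(s) taken whole; one partial (take 9/32 of C).

4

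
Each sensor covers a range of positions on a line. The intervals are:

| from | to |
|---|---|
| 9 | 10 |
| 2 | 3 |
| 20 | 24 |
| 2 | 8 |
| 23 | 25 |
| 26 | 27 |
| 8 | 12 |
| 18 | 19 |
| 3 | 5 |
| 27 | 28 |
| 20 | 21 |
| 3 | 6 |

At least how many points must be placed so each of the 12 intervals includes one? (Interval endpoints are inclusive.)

Process intervals by earliest right end; each time one isn't hit yet, stab at its right endpoint.
Sorted: [2,3] [3,5] [3,6] [2,8] [9,10] [8,12] [18,19] [20,21] [20,24] [23,25] [26,27] [27,28]
{[2,3],[3,5],[3,6],[2,8]} hit by 3; {[9,10],[8,12]} hit by 10; {[18,19]} hit by 19; {[20,21],[20,24]} hit by 21; {[23,25]} hit by 25; {[26,27],[27,28]} hit by 27.
Points: 3, 10, 19, 21, 25, 27 (6 total).

6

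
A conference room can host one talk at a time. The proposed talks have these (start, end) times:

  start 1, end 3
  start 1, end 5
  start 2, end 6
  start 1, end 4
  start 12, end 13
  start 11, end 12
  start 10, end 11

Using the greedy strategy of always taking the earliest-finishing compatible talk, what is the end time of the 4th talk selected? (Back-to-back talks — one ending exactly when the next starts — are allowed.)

Sorted by end: (1,3)  (1,4)  (1,5)  (2,6)  (10,11)  (11,12)  (12,13)
take (1,3); skip (2,6); take (10,11); take (11,12); take (12,13).
Selected: (1,3) (10,11) (11,12) (12,13)

13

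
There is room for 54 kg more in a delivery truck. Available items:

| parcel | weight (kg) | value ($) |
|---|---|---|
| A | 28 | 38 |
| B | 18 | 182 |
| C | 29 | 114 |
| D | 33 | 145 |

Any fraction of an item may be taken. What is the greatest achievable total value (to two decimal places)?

338.79

Sort by value per unit weight and fill in that order.
Order: B (182/18=10.11) > D (145/33=4.39) > C (114/29=3.93) > A (38/28=1.36)
Fill: take B (18 @ 182) → take D (33 @ 145) → take 3/29 of C → 11.79; 54/54 used.
Total value = 338.79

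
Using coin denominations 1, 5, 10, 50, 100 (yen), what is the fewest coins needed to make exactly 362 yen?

Use the largest denomination that fits, subtract, and repeat.
362 − 3×100→62 − 1×50→12 − 1×10→2 − 2×1→0
Total coins = 3 + 1 + 1 + 2 = 7

7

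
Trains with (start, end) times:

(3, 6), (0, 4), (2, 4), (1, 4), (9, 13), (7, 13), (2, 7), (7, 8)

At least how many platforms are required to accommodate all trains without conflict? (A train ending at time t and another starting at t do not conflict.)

5

The answer is the maximum number of intervals overlapping at any instant.
starts: [0, 1, 2, 2, 3, 7, 7, 9]
ends:   [4, 4, 4, 6, 7, 8, 13, 13]
s0→1 s1→2 s2→3 s2→4 s3→5  — peak 5.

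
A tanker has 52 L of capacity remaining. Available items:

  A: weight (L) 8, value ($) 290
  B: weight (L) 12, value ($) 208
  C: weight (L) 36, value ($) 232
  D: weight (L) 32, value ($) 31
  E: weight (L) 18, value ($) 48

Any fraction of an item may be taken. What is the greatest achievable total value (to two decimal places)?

704.22

Sort by value per unit weight and fill in that order.
Order: A (290/8=36.25) > B (208/12=17.33) > C (232/36=6.44) > E (48/18=2.67) > D (31/32=0.97)
Fill: take A (8 @ 290) → take B (12 @ 208) → take 32/36 of C → 206.22; 52/52 used.
Total value = 704.22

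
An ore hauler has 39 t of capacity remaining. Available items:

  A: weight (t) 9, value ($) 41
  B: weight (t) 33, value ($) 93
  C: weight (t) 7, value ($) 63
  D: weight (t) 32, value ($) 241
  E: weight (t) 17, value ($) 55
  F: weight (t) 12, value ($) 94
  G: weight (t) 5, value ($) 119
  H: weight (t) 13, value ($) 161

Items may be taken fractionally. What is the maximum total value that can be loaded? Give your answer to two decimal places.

Sort by value per unit weight and fill in that order.
Ratios (sorted): G 23.80, H 12.38, C 9.00, F 7.83, D 7.53, A 4.56, E 3.24, B 2.82
take G (5 @ 119); take H (13 @ 161); take C (7 @ 63); take F (12 @ 94); take 2/32 of D → 15.06. Capacity used 39/39.
Total value = 452.06

452.06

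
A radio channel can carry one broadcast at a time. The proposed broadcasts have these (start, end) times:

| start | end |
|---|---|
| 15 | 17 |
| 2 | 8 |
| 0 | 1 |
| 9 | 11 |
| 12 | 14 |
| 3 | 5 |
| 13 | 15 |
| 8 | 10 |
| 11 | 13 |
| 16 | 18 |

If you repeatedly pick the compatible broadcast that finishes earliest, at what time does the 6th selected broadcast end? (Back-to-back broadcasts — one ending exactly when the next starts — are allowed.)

Sort by end time and greedily take each interval whose start is ≥ the last chosen end.
By end time: (0,1), (3,5), (2,8), (8,10), (9,11), (11,13), (12,14), (13,15), (15,17), (16,18).
Pick (0,1); next start ≥ 1 → (3,5); next start ≥ 5 → (8,10); next start ≥ 10 → (11,13); next start ≥ 13 → (13,15); next start ≥ 15 → (15,17).
Selected: (0,1) (3,5) (8,10) (11,13) (13,15) (15,17)

17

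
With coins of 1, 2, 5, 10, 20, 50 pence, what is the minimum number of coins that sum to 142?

Greedy: take as many of the largest coin as possible, then repeat with the remainder.
142 = 2×50 + 2×20 + 1×2
Total coins = 2 + 2 + 1 = 5

5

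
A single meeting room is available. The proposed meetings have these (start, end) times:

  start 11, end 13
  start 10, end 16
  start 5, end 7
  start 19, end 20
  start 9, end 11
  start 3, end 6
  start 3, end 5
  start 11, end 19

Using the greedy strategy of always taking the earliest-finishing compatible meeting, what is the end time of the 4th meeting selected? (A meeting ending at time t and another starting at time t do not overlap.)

Greedy by earliest finish: after sorting by end time, pick each interval compatible with the last pick.
Sorted by end: (3,5)  (3,6)  (5,7)  (9,11)  (11,13)  (10,16)  (11,19)  (19,20)
take (3,5); take (5,7); take (9,11); take (11,13); skip (11,19); take (19,20).
Selected: (3,5) (5,7) (9,11) (11,13) (19,20)

13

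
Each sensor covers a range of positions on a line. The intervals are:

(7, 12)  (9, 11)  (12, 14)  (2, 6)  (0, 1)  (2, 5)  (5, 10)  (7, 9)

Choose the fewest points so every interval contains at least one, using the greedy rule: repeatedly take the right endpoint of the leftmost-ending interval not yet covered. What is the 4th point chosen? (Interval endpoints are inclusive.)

14

Sort by right endpoint; whenever an interval is uncovered, place a point at its right end.
By right end: [0,1]  [2,5]  [2,6]  [7,9]  [5,10]  [9,11]  [7,12]  [12,14]
[0,1] uncovered → point at 1; [2,5] uncovered → point at 5; [7,9] uncovered → point at 9; [12,14] uncovered → point at 14.
Points: 1, 5, 9, 14 (4 total).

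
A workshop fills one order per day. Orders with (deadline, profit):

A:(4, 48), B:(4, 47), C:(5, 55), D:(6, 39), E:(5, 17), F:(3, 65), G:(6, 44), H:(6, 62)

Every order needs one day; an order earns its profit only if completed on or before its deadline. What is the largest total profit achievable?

321

Profit order: F=65 H=62 C=55 A=48 B=47 G=44 D=39 E=17
Assign: F→slot 3, H→slot 6, C→slot 5, A→slot 4, B→slot 2, G→slot 1, D skipped, E skipped.
Slots: [1:G] [2:B] [3:F] [4:A] [5:C] [6:H]
Profit = 44 + 47 + 65 + 48 + 55 + 62 = 321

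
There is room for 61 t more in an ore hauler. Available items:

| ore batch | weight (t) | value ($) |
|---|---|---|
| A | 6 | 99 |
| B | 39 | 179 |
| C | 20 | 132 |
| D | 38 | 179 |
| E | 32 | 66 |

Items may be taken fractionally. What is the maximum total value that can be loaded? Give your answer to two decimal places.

Order: A (99/6=16.50) > C (132/20=6.60) > D (179/38=4.71) > B (179/39=4.59) > E (66/32=2.06)
Fill: take A (6 @ 99) → take C (20 @ 132) → take 35/38 of D → 164.87; 61/61 used.
Total value = 395.87

395.87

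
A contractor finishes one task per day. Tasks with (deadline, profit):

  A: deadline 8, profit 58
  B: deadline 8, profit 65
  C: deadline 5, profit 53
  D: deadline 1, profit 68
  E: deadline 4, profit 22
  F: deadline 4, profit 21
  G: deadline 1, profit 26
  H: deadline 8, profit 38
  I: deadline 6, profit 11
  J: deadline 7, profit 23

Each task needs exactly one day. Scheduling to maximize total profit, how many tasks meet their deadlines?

Sort by profit descending; place each in the latest free slot ≤ its deadline.
Profit order: D=68 B=65 A=58 C=53 H=38 G=26 J=23 E=22 F=21 I=11
Assign: D→slot 1, B→slot 8, A→slot 7, C→slot 5, H→slot 6, G skipped, J→slot 4, E→slot 3, F→slot 2, I skipped.
Slots: [1:D] [2:F] [3:E] [4:J] [5:C] [6:H] [7:A] [8:B]
8 of 10 scheduled.

8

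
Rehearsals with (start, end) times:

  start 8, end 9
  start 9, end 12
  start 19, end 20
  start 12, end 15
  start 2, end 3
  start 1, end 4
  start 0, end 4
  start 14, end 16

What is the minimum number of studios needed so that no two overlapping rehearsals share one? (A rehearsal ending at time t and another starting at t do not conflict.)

3

starts: [0, 1, 2, 8, 9, 12, 14, 19]
ends:   [3, 4, 4, 9, 12, 15, 16, 20]
s0→1 s1→2 s2→3  — peak 3.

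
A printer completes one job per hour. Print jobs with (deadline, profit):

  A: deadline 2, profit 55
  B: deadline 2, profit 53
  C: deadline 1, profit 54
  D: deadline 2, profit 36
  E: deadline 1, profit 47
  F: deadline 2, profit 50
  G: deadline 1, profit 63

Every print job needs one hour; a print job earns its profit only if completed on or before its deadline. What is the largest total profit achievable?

Profit order: G=63 A=55 C=54 B=53 F=50 E=47 D=36
Assign: G→slot 1, A→slot 2, C skipped, B skipped, F skipped, E skipped, D skipped.
Slots: [1:G] [2:A]
Profit = 63 + 55 = 118

118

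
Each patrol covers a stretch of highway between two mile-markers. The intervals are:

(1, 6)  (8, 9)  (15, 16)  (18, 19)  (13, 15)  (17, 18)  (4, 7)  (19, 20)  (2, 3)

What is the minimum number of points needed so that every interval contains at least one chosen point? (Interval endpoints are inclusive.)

Sort by right endpoint; whenever an interval is uncovered, place a point at its right end.
By right end: [2,3]  [1,6]  [4,7]  [8,9]  [13,15]  [15,16]  [17,18]  [18,19]  [19,20]
[2,3] uncovered → point at 3; [4,7] uncovered → point at 7; [8,9] uncovered → point at 9; [13,15] uncovered → point at 15; [17,18] uncovered → point at 18; [19,20] uncovered → point at 20.
Points: 3, 7, 9, 15, 18, 20 (6 total).

6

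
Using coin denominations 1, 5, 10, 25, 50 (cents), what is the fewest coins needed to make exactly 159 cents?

8

Greedy: take as many of the largest coin as possible, then repeat with the remainder.
159 = 3×50 + 1×5 + 4×1
Total coins = 3 + 1 + 4 = 8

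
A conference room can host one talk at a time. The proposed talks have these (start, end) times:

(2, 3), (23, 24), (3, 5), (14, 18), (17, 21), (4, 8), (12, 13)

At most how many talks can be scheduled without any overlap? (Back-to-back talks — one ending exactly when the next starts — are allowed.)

5

Order by finish time; keep every interval that doesn't clash with the previous kept one.
By end time: (2,3), (3,5), (4,8), (12,13), (14,18), (17,21), (23,24).
Pick (2,3); next start ≥ 3 → (3,5); next start ≥ 5 → (12,13); next start ≥ 13 → (14,18); next start ≥ 18 → (23,24).
Selected 5 talks.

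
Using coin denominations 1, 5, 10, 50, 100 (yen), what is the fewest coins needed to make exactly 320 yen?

Greedy: take as many of the largest coin as possible, then repeat with the remainder.
320 − 3×100→20 − 2×10→0
Total coins = 3 + 2 = 5

5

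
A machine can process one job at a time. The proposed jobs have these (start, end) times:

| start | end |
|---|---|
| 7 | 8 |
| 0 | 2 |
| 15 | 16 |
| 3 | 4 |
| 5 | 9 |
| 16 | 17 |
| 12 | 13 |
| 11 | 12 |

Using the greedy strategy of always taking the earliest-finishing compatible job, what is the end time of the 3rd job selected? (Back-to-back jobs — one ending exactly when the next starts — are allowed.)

Sort by end time and greedily take each interval whose start is ≥ the last chosen end.
By end time: (0,2), (3,4), (7,8), (5,9), (11,12), (12,13), (15,16), (16,17).
Pick (0,2); next start ≥ 2 → (3,4); next start ≥ 4 → (7,8); next start ≥ 8 → (11,12); next start ≥ 12 → (12,13); next start ≥ 13 → (15,16); next start ≥ 16 → (16,17).
Selected: (0,2) (3,4) (7,8) (11,12) (12,13) (15,16) (16,17)

8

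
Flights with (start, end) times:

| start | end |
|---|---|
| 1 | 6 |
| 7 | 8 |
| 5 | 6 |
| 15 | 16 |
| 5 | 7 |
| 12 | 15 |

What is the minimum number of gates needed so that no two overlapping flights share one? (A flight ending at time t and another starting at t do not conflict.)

3

The answer is the maximum number of intervals overlapping at any instant.
starts: [1, 5, 5, 7, 12, 15]
ends:   [6, 6, 7, 8, 15, 16]
s1→1 s5→2 s5→3  — peak 3.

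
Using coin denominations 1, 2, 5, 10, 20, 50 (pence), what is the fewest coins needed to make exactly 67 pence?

4

67 − 1×50→17 − 1×10→7 − 1×5→2 − 1×2→0
Total coins = 1 + 1 + 1 + 1 = 4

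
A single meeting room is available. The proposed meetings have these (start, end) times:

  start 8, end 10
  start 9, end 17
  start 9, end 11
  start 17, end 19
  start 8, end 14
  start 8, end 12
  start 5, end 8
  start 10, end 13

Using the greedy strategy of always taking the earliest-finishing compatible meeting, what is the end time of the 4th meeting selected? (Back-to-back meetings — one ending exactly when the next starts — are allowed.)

19

Order by finish time; keep every interval that doesn't clash with the previous kept one.
Sorted by end: (5,8)  (8,10)  (9,11)  (8,12)  (10,13)  (8,14)  (9,17)  (17,19)
take (5,8); take (8,10); take (10,13); skip (8,14); take (17,19).
Selected: (5,8) (8,10) (10,13) (17,19)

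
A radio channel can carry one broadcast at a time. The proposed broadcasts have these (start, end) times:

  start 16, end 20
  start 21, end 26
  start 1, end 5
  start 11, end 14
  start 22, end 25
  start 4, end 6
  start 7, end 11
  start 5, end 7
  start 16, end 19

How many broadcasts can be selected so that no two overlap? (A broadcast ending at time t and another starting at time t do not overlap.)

6

Order by finish time; keep every interval that doesn't clash with the previous kept one.
Sorted by end: (1,5)  (4,6)  (5,7)  (7,11)  (11,14)  (16,19)  (16,20)  (22,25)  (21,26)
take (1,5); take (5,7); take (7,11); take (11,14); take (16,19); take (22,25).
Selected 6 broadcasts.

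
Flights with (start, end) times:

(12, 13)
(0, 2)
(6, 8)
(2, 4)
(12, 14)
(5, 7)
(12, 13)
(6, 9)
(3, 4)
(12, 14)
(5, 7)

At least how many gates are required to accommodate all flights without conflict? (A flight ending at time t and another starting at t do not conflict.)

4

Count concurrent intervals with a sweep; the peak is the room count.
starts: [0, 2, 3, 5, 5, 6, 6, 12, 12, 12, 12]
ends:   [2, 4, 4, 7, 7, 8, 9, 13, 13, 14, 14]
s0→1 e2→0 s2→1 s3→2 e4→1 e4→0 s5→1 s5→2 s6→3 s6→4  — peak 4.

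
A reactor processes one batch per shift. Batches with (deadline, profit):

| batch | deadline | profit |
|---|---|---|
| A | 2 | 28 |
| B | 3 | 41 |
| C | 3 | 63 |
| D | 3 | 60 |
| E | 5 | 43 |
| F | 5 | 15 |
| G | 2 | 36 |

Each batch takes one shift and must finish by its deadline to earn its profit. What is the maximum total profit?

222

By profit: C(d3,63), D(d3,60), E(d5,43), B(d3,41), G(d2,36), A(d2,28), F(d5,15)
C→slot 3; D→slot 2; E→slot 5; B→slot 1; G skipped; A skipped; F→slot 4.
Profit = 41 + 60 + 63 + 15 + 43 = 222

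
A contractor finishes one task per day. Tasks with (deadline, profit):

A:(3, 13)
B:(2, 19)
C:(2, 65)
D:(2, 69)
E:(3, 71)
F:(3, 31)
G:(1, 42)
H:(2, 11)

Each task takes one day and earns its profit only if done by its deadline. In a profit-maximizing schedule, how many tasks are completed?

Sort by profit descending; place each in the latest free slot ≤ its deadline.
Profit order: E=71 D=69 C=65 G=42 F=31 B=19 A=13 H=11
Assign: E→slot 3, D→slot 2, C→slot 1, G skipped, F skipped, B skipped, A skipped, H skipped.
Slots: [1:C] [2:D] [3:E]
3 of 8 scheduled.

3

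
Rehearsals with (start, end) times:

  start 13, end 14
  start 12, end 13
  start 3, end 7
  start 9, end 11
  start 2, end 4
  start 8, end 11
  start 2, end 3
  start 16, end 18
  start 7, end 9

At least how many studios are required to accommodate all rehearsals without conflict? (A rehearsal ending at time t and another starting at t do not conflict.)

Events (time:±→running): 2:+→1 2:+→2 … peak 2.

2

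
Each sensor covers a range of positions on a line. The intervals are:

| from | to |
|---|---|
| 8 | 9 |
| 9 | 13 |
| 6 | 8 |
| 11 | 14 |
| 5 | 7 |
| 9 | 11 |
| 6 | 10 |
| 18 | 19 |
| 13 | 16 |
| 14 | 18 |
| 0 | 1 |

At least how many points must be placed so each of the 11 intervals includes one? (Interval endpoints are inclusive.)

5

Sorted: [0,1] [5,7] [6,8] [8,9] [6,10] [9,11] [9,13] [11,14] [13,16] [14,18] [18,19]
{[0,1]} hit by 1; {[5,7],[6,8]} hit by 7; {[8,9],[6,10],[9,11],[9,13]} hit by 9; {[11,14],[13,16],[14,18]} hit by 14; {[18,19]} hit by 19.
Points: 1, 7, 9, 14, 19 (5 total).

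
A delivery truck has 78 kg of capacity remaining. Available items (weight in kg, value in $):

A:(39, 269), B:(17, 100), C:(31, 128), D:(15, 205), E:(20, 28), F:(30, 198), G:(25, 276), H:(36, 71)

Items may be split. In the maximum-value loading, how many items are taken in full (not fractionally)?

Order: D (205/15=13.67) > G (276/25=11.04) > A (269/39=6.90) > F (198/30=6.60) > B (100/17=5.88) > C (128/31=4.13) > H (71/36=1.97) > E (28/20=1.40)
Fill: take D (15 @ 205) → take G (25 @ 276) → take 38/39 of A → 262.10; 78/78 used.
2 item(s) taken whole; one partial (take 38/39 of A).

2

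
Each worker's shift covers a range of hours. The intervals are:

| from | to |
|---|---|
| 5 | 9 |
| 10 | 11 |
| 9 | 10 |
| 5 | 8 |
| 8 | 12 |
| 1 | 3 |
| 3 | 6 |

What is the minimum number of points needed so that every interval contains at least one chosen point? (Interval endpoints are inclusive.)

3

Sort by right endpoint; whenever an interval is uncovered, place a point at its right end.
Sorted: [1,3] [3,6] [5,8] [5,9] [9,10] [10,11] [8,12]
{[1,3],[3,6]} hit by 3; {[5,8],[5,9]} hit by 8; {[9,10],[10,11],[8,12]} hit by 10.
Points: 3, 8, 10 (3 total).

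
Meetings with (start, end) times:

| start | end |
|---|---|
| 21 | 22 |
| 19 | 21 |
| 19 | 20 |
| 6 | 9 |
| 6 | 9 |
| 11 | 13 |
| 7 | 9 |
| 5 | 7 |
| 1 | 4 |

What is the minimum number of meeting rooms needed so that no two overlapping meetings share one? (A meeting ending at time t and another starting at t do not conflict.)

starts: [1, 5, 6, 6, 7, 11, 19, 19, 21]
ends:   [4, 7, 9, 9, 9, 13, 20, 21, 22]
s1→1 e4→0 s5→1 s6→2 s6→3  — peak 3.

3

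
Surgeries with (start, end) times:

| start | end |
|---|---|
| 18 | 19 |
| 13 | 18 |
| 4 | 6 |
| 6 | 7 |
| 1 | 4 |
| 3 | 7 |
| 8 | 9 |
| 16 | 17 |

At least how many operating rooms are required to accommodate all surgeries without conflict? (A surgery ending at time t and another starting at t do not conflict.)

2

Events (time:±→running): 1:+→1 3:+→2 … peak 2.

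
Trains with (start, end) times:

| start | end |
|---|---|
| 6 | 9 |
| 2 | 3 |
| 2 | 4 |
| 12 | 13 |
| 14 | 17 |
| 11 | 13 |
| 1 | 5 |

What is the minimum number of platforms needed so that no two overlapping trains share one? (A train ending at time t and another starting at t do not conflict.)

Events (time:±→running): 1:+→1 2:+→2 2:+→3 … peak 3.

3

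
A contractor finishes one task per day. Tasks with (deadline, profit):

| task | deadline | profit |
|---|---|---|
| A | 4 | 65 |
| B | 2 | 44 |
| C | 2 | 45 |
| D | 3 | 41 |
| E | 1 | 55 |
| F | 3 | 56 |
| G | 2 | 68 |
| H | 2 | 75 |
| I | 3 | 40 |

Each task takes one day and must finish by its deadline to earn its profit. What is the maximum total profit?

264

Sort by profit descending; place each in the latest free slot ≤ its deadline.
By profit: H(d2,75), G(d2,68), A(d4,65), F(d3,56), E(d1,55), C(d2,45), B(d2,44), D(d3,41), I(d3,40)
H→slot 2; G→slot 1; A→slot 4; F→slot 3; E skipped; C skipped; B skipped; D skipped; I skipped.
Profit = 68 + 75 + 56 + 65 = 264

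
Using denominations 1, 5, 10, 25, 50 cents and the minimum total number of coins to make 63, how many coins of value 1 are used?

Greedy: take as many of the largest coin as possible, then repeat with the remainder.
63 = 1×50 + 1×10 + 3×1
Count of 1: 3

3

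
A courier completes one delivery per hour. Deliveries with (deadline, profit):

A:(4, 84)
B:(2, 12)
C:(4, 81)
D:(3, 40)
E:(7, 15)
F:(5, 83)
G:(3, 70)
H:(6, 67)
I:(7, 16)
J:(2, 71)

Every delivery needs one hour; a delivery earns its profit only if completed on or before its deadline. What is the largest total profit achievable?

472

Take jobs in profit order; each goes to the latest open slot no later than its deadline.
Profit order: A=84 F=83 C=81 J=71 G=70 H=67 D=40 I=16 E=15 B=12
Assign: A→slot 4, F→slot 5, C→slot 3, J→slot 2, G→slot 1, H→slot 6, D skipped, I→slot 7, E skipped, B skipped.
Slots: [1:G] [2:J] [3:C] [4:A] [5:F] [6:H] [7:I]
Profit = 70 + 71 + 81 + 84 + 83 + 67 + 16 = 472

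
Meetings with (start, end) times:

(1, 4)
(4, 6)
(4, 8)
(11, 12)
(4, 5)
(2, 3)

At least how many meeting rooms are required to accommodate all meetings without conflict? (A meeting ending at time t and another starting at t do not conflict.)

Count concurrent intervals with a sweep; the peak is the room count.
starts: [1, 2, 4, 4, 4, 11]
ends:   [3, 4, 5, 6, 8, 12]
s1→1 s2→2 e3→1 e4→0 s4→1 s4→2 s4→3  — peak 3.

3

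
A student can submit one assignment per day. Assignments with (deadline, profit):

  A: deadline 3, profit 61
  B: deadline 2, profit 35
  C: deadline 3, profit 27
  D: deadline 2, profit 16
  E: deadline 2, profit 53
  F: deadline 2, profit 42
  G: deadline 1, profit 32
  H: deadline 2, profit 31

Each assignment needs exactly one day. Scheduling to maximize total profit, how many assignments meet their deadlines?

Profit order: A=61 E=53 F=42 B=35 G=32 H=31 C=27 D=16
Assign: A→slot 3, E→slot 2, F→slot 1, B skipped, G skipped, H skipped, C skipped, D skipped.
Slots: [1:F] [2:E] [3:A]
3 of 8 scheduled.

3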